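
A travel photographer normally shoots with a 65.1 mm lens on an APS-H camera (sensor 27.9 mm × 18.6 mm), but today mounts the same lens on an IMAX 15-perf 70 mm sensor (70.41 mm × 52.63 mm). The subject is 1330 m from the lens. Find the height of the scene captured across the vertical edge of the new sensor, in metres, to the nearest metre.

The focal length stays 65.1 mm; the relevant sensor dimension is now h = 52.63 mm. Object distance dₒ = 1330 m = 1.33e+06 mm.
Thin-lens field height W = h·(dₒ − f)/f = 52.63 × (1.33e+06 − 65.1)/65.1 ≈ 1075183.929 mm = 1075.18 m.

1075 m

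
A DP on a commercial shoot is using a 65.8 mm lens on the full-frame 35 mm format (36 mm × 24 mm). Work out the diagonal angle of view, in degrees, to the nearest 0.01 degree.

Sensor diagonal = √(36² + 24²) = √1872.0000 ≈ 43.2666 mm.
Angle of view α = 2·arctan(d/2f) with d = 43.2666 mm and f = 65.8 mm.
d/2f = 0.32877; arctan(0.32877) ≈ 18.1995°, so α ≈ 36.3990°.

36.40°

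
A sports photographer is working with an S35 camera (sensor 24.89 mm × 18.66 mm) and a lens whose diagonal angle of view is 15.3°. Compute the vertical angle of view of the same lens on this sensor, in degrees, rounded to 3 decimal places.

9.213°

Sensor diagonal = √(24.89² + 18.66²) = √967.7077 ≈ 31.1080 mm.
From the diagonal AOV: f = 31.1080 / (2·tan(7.65°)) = 31.1080 / 0.26863 ≈ 115.8009 mm.
Vertical AOV = 2·arctan(18.66 / (2 × 115.8009)) = 2·arctan(0.08057) ≈ 9.2127°.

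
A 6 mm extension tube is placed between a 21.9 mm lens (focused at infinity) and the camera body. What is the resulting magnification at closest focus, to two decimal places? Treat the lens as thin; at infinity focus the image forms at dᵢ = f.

The tube moves the image plane from f to f + e, so dᵢ = 21.9 + 6 = 27.9 mm. Focus is achieved when 1/f = 1/dₒ + 1/dᵢ, giving dₒ = 1/(1/f − 1/(f+e)).
Magnification m = dᵢ/dₒ = (f+e)·(1/f − 1/(f+e)) = e/f = 6/21.9 ≈ 0.2740.

0.27×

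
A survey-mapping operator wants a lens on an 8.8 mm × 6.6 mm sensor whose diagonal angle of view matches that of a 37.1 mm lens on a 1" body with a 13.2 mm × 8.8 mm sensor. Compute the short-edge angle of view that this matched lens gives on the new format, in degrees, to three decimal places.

Sensor diagonal = √(13.2² + 8.8²) = √251.6800 ≈ 15.8644 mm.
Sensor diagonal = √(8.8² + 6.6²) = √121.0000 ≈ 11.0000 mm.
Equal diagonal AOV ⇒ f₂ = f₁ · 11.0000/15.8644 = 37.1 × 0.69338 ≈ 25.7242 mm.
Short-edge AOV on the new format = 2·arctan(6.6 / (2 × 25.7242)) = 2·arctan(0.12828) ≈ 14.6204°.

14.620°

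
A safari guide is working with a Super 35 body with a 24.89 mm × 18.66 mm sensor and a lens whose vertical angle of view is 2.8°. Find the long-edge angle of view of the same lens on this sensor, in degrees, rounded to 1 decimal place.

3.7°

From the vertical AOV: f = 18.66 / (2·tan(1.4°)) = 18.66 / 0.04888 ≈ 381.7595 mm.
Long-edge AOV = 2·arctan(24.89 / (2 × 381.7595)) = 2·arctan(0.03260) ≈ 3.7343°.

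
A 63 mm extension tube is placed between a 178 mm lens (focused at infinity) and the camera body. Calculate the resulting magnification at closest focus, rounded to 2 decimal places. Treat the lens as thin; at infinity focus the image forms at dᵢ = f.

0.35×

The tube moves the image plane from f to f + e, so dᵢ = 178 + 63 = 241 mm. Focus is achieved when 1/f = 1/dₒ + 1/dᵢ, giving dₒ = 1/(1/f − 1/(f+e)).
Magnification m = dᵢ/dₒ = (f+e)·(1/f − 1/(f+e)) = e/f = 63/178 ≈ 0.3539.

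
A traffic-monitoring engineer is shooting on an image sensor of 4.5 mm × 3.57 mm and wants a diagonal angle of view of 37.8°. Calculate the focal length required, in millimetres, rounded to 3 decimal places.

8.389 mm

Sensor diagonal = √(4.5² + 3.57²) = √32.9949 ≈ 5.7441 mm.
From α = 2·arctan(d/2f) we get f = d / (2·tan(α/2)).
With d = 5.7441 mm and α/2 = 18.9°, tan(α/2) ≈ 0.34238, so f ≈ 5.7441 / 0.68475 ≈ 8.3886 mm.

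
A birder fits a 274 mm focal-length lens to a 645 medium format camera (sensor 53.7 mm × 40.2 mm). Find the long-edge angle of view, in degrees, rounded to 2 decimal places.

Angle of view α = 2·arctan(w/2f) with w = 53.7 mm and f = 274 mm.
w/2f = 0.09799; arctan(0.09799) ≈ 5.5967°, so α ≈ 11.1934°.

11.19°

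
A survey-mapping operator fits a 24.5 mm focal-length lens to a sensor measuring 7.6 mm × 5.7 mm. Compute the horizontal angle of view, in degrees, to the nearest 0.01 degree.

Angle of view α = 2·arctan(w/2f) with w = 7.6 mm and f = 24.5 mm.
w/2f = 0.15510; arctan(0.15510) ≈ 8.8164°, so α ≈ 17.6329°.

17.63°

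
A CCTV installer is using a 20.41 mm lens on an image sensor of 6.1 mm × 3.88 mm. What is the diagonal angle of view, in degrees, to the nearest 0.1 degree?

Sensor diagonal = √(6.1² + 3.88²) = √52.2644 ≈ 7.2294 mm.
Angle of view α = 2·arctan(d/2f) with d = 7.2294 mm and f = 20.41 mm.
d/2f = 0.17710; arctan(0.17710) ≈ 10.0432°, so α ≈ 20.0864°.

20.1°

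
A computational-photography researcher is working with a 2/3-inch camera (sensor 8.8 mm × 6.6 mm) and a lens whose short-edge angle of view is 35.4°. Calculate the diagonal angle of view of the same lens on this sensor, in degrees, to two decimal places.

From the short-edge AOV: f = 6.6 / (2·tan(17.7°)) = 6.6 / 0.63828 ≈ 10.3403 mm.
Sensor diagonal = √(8.8² + 6.6²) = √121.0000 ≈ 11.0000 mm.
Diagonal AOV = 2·arctan(11.0000 / (2 × 10.3403)) = 2·arctan(0.53190) ≈ 56.0171°.

56.02°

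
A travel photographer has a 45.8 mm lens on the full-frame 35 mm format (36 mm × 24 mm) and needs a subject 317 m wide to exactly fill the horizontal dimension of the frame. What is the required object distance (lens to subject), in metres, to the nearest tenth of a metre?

403.3 m

W: 317 m = 317000 mm.
Magnification m = w/W = dᵢ/dₒ; combined with 1/f = 1/dₒ + 1/dᵢ this gives dₒ = f·(1 + W/w).
dₒ = 45.8 mm × (1 + 317000/36) = 45.8 × 8806.5556 ≈ 403340.244 mm = 403.34 m.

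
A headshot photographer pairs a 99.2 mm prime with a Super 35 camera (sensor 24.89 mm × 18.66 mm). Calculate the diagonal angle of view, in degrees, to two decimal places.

17.82°

Sensor diagonal = √(24.89² + 18.66²) = √967.7077 ≈ 31.1080 mm.
Angle of view α = 2·arctan(d/2f) with d = 31.1080 mm and f = 99.2 mm.
d/2f = 0.15679; arctan(0.15679) ≈ 8.9111°, so α ≈ 17.8222°.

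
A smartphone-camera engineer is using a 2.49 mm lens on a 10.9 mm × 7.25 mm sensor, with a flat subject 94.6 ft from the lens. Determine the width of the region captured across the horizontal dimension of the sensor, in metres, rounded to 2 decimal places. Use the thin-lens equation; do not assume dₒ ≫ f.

126.21 m

dₒ: 94.6 ft × 304.8 mm/ft = 28834.08 mm.
Similar triangles through the lens centre give W/dₒ = w/dᵢ; with 1/f = 1/dₒ + 1/dᵢ this gives W = w·(dₒ − f)/f.
W = 10.9 mm × (28834.1 − 2.49) / 2.49 = 10.9 × 11578.9514 ≈ 126210.571 mm = 126.211 m.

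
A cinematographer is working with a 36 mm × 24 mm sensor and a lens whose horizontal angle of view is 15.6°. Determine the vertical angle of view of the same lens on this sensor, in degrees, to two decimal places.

10.44°

From the horizontal AOV: f = 36 / (2·tan(7.8°)) = 36 / 0.27397 ≈ 131.4032 mm.
Vertical AOV = 2·arctan(24 / (2 × 131.4032)) = 2·arctan(0.09132) ≈ 10.4358°.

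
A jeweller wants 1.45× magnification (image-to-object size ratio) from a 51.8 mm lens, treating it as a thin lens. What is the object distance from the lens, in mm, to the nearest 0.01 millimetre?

87.52 mm

With m = dᵢ/dₒ and 1/f = 1/dₒ + 1/dᵢ, substituting dᵢ = m·dₒ gives 1/f = (1 + 1/m)/dₒ, hence dₒ = f·(1 + 1/m).
dₒ = 51.8 × (1 + 1/1.45) = 51.8 × 1.68966 ≈ 87.524 mm.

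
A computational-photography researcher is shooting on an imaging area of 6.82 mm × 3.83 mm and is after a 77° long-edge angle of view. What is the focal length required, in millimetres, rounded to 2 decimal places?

From α = 2·arctan(w/2f) we get f = w / (2·tan(α/2)).
With w = 6.82 mm and α/2 = 38.5°, tan(α/2) ≈ 0.79544, so f ≈ 6.82 / 1.59087 ≈ 4.2870 mm.

4.29 mm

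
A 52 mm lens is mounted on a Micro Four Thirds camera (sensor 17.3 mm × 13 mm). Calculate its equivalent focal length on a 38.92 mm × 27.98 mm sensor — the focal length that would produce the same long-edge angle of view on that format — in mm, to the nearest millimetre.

Equal angle of view means equal width/f ratio, so f₂ = f₁ · (width₂/width₁) = 52 × 38.92/17.3.
f₂ = 52 × 2.24971 ≈ 116.985 mm.

117 mm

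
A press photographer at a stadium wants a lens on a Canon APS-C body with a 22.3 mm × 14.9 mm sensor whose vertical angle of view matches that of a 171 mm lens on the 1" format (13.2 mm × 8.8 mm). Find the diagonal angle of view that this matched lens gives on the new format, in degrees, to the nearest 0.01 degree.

5.30°

Equal vertical AOV ⇒ f₂ = f₁ · 14.9/8.8 = 171 × 1.69318 ≈ 289.5341 mm.
Sensor diagonal = √(22.3² + 14.9²) = √719.3000 ≈ 26.8198 mm.
Diagonal AOV on the new format = 2·arctan(26.8198 / (2 × 289.5341)) = 2·arctan(0.04632) ≈ 5.3036°.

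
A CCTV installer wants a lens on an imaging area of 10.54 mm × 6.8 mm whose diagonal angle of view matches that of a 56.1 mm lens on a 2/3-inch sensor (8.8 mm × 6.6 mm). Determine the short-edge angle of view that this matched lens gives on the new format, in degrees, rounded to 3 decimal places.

6.085°

Sensor diagonal = √(8.8² + 6.6²) = √121.0000 ≈ 11.0000 mm.
Sensor diagonal = √(10.54² + 6.8²) = √157.3316 ≈ 12.5432 mm.
Equal diagonal AOV ⇒ f₂ = f₁ · 12.5432/11.0000 = 56.1 × 1.14029 ≈ 63.9703 mm.
Short-edge AOV on the new format = 2·arctan(6.8 / (2 × 63.9703)) = 2·arctan(0.05315) ≈ 6.0848°.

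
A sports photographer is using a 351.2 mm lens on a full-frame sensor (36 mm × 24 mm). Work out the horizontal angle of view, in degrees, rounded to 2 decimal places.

Angle of view α = 2·arctan(w/2f) with w = 36 mm and f = 351.2 mm.
w/2f = 0.05125; arctan(0.05125) ≈ 2.9340°, so α ≈ 5.8680°.

5.87°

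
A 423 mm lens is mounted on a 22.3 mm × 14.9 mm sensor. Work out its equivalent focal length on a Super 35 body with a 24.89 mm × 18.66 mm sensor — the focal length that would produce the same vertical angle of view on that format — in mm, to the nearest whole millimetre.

Equal angle of view means equal height/f ratio, so f₂ = f₁ · (height₂/height₁) = 423 × 18.66/14.9.
f₂ = 423 × 1.25235 ≈ 529.744 mm.

530 mm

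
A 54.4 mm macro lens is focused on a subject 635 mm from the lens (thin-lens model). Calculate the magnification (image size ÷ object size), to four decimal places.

Thin lens: 1/f = 1/dₒ + 1/dᵢ → 1/dᵢ = 1/54.4 − 1/635 = 0.0168075 mm⁻¹, so dᵢ ≈ 59.4971 mm.
Magnification m = dᵢ/dₒ = 59.4971/635 ≈ 0.09370.

0.0937×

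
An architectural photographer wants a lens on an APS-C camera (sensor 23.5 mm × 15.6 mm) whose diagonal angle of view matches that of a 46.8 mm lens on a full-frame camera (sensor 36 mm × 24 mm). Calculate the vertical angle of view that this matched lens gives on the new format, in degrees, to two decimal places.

28.68°

Sensor diagonal = √(36² + 24²) = √1872.0000 ≈ 43.2666 mm.
Sensor diagonal = √(23.5² + 15.6²) = √795.6100 ≈ 28.2066 mm.
Equal diagonal AOV ⇒ f₂ = f₁ · 28.2066/43.2666 = 46.8 × 0.65192 ≈ 30.5101 mm.
Vertical AOV on the new format = 2·arctan(15.6 / (2 × 30.5101)) = 2·arctan(0.25565) ≈ 28.6814°.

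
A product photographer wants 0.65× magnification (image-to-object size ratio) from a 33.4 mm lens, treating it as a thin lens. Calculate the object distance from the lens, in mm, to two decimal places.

With m = dᵢ/dₒ and 1/f = 1/dₒ + 1/dᵢ, substituting dᵢ = m·dₒ gives 1/f = (1 + 1/m)/dₒ, hence dₒ = f·(1 + 1/m).
dₒ = 33.4 × (1 + 1/0.65) = 33.4 × 2.53846 ≈ 84.785 mm.

84.78 mm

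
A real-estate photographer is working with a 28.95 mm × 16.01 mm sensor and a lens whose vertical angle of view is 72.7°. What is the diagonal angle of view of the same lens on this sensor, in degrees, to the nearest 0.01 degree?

113.34°

From the vertical AOV: f = 16.01 / (2·tan(36.35°)) = 16.01 / 1.47183 ≈ 10.8776 mm.
Sensor diagonal = √(28.95² + 16.01²) = √1094.4226 ≈ 33.0821 mm.
Diagonal AOV = 2·arctan(33.0821 / (2 × 10.8776)) = 2·arctan(1.52065) ≈ 113.3412°.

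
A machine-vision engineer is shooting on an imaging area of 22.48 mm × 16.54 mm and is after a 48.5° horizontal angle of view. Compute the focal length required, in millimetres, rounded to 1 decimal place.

25.0 mm

From α = 2·arctan(w/2f) we get f = w / (2·tan(α/2)).
With w = 22.48 mm and α/2 = 24.25°, tan(α/2) ≈ 0.45047, so f ≈ 22.48 / 0.90093 ≈ 24.9519 mm.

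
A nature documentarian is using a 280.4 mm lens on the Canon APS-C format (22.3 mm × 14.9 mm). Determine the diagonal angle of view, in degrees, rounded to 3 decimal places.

5.476°

Sensor diagonal = √(22.3² + 14.9²) = √719.3000 ≈ 26.8198 mm.
Angle of view α = 2·arctan(d/2f) with d = 26.8198 mm and f = 280.4 mm.
d/2f = 0.04782; arctan(0.04782) ≈ 2.7380°, so α ≈ 5.4761°.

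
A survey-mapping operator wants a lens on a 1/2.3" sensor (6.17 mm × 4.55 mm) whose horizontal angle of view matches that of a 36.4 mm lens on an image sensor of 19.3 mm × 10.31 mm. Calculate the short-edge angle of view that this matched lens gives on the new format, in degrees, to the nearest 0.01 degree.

22.12°

Equal horizontal AOV ⇒ f₂ = f₁ · 6.17/19.3 = 36.4 × 0.31969 ≈ 11.6367 mm.
Short-edge AOV on the new format = 2·arctan(4.55 / (2 × 11.6367)) = 2·arctan(0.19550) ≈ 22.1239°.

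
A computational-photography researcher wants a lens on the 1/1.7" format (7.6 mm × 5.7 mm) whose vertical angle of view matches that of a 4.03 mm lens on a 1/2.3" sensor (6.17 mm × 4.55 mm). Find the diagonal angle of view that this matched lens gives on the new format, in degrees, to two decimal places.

86.51°

Equal vertical AOV ⇒ f₂ = f₁ · 5.7/4.55 = 4.03 × 1.25275 ≈ 5.0486 mm.
Sensor diagonal = √(7.6² + 5.7²) = √90.2500 ≈ 9.5000 mm.
Diagonal AOV on the new format = 2·arctan(9.5000 / (2 × 5.0486)) = 2·arctan(0.94086) ≈ 86.5094°.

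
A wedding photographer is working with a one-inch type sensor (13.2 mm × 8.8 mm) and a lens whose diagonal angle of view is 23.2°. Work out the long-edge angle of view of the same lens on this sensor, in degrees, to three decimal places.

Sensor diagonal = √(13.2² + 8.8²) = √251.6800 ≈ 15.8644 mm.
From the diagonal AOV: f = 15.8644 / (2·tan(11.6°)) = 15.8644 / 0.41054 ≈ 38.6427 mm.
Long-edge AOV = 2·arctan(13.2 / (2 × 38.6427)) = 2·arctan(0.17080) ≈ 19.3847°.

19.385°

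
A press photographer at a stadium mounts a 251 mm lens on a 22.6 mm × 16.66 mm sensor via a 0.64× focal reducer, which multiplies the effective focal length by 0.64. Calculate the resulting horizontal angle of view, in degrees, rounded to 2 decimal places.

8.05°

Effective focal length f = 251 × 0.64 = 160.64 mm.
α = 2·arctan(22.6 / (2 × 160.64)) = 2·arctan(0.07034) ≈ 8.0475°.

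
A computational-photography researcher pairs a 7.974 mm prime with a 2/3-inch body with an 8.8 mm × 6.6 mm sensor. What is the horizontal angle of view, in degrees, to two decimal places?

57.78°

Angle of view α = 2·arctan(w/2f) with w = 8.8 mm and f = 7.974 mm.
w/2f = 0.55179; arctan(0.55179) ≈ 28.8896°, so α ≈ 57.7792°.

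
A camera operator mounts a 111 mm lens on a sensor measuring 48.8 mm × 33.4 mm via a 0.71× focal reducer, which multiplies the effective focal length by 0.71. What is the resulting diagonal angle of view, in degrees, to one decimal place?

Effective focal length f = 111 × 0.71 = 78.81 mm.
Sensor diagonal = √(48.8² + 33.4²) = √3497.0000 ≈ 59.1354 mm.
α = 2·arctan(59.135 / (2 × 78.81)) = 2·arctan(0.37518) ≈ 41.1299°.

41.1°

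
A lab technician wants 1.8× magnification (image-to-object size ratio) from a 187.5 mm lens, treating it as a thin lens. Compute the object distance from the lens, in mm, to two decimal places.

With m = dᵢ/dₒ and 1/f = 1/dₒ + 1/dᵢ, substituting dᵢ = m·dₒ gives 1/f = (1 + 1/m)/dₒ, hence dₒ = f·(1 + 1/m).
dₒ = 187.5 × (1 + 1/1.8) = 187.5 × 1.55556 ≈ 291.667 mm.

291.67 mm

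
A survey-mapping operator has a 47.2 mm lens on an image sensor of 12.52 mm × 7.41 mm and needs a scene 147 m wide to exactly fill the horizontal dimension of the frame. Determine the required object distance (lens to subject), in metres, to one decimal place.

W: 147 m = 147000 mm.
Magnification m = w/W = dᵢ/dₒ; combined with 1/f = 1/dₒ + 1/dᵢ this gives dₒ = f·(1 + W/w).
dₒ = 47.2 mm × (1 + 147000/12.52) = 47.2 × 11742.2141 ≈ 554232.504 mm = 554.233 m.

554.2 m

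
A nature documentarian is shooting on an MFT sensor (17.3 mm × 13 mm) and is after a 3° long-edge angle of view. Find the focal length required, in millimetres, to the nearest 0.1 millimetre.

330.3 mm

From α = 2·arctan(w/2f) we get f = w / (2·tan(α/2)).
With w = 17.3 mm and α/2 = 1.5°, tan(α/2) ≈ 0.02619, so f ≈ 17.3 / 0.05237 ≈ 330.3302 mm.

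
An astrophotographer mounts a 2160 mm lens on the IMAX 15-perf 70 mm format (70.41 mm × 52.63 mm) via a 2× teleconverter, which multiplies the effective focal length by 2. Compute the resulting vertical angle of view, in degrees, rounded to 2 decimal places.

0.70°

Effective focal length f = 2160 × 2 = 4320 mm.
α = 2·arctan(52.63 / (2 × 4320)) = 2·arctan(0.00609) ≈ 0.6980°.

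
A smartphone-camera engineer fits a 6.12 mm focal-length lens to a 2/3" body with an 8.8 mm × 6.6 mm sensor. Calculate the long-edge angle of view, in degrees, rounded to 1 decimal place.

Angle of view α = 2·arctan(w/2f) with w = 8.8 mm and f = 6.12 mm.
w/2f = 0.71895; arctan(0.71895) ≈ 35.7144°, so α ≈ 71.4288°.

71.4°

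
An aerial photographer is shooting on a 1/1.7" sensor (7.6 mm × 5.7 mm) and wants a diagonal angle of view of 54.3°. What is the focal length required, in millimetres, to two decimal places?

9.26 mm

Sensor diagonal = √(7.6² + 5.7²) = √90.2500 ≈ 9.5000 mm.
From α = 2·arctan(d/2f) we get f = d / (2·tan(α/2)).
With d = 9.5000 mm and α/2 = 27.15°, tan(α/2) ≈ 0.51283, so f ≈ 9.5000 / 1.02566 ≈ 9.2624 mm.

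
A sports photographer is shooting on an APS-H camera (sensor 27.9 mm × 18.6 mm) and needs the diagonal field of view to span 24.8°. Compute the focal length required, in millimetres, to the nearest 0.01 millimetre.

Sensor diagonal = √(27.9² + 18.6²) = √1124.3700 ≈ 33.5316 mm.
From α = 2·arctan(d/2f) we get f = d / (2·tan(α/2)).
With d = 33.5316 mm and α/2 = 12.4°, tan(α/2) ≈ 0.21986, so f ≈ 33.5316 / 0.43973 ≈ 76.2553 mm.

76.26 mm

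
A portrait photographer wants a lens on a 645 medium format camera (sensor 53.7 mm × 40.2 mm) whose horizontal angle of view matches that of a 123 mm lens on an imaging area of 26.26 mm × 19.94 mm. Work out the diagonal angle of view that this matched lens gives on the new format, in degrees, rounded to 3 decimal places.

15.191°

Equal horizontal AOV ⇒ f₂ = f₁ · 53.7/26.26 = 123 × 2.04494 ≈ 251.5270 mm.
Sensor diagonal = √(53.7² + 40.2²) = √4499.7300 ≈ 67.0800 mm.
Diagonal AOV on the new format = 2·arctan(67.0800 / (2 × 251.5270)) = 2·arctan(0.13335) ≈ 15.1907°.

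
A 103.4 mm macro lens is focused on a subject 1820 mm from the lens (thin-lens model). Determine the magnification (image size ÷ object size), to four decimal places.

Thin lens: 1/f = 1/dₒ + 1/dᵢ → 1/dᵢ = 1/103.4 − 1/1820 = 0.0091217 mm⁻¹, so dᵢ ≈ 109.6283 mm.
Magnification m = dᵢ/dₒ = 109.6283/1820 ≈ 0.06024.

0.0602×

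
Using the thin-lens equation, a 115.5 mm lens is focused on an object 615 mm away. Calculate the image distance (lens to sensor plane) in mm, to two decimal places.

1/dᵢ = 1/f − 1/dₒ = 1/115.5 − 1/615 = 0.0070320 mm⁻¹.
dᵢ = 1/0.0070320 ≈ 142.2072 mm.

142.21 mm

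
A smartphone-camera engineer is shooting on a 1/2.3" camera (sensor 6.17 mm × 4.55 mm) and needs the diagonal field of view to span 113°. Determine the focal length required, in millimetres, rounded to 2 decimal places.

2.54 mm

Sensor diagonal = √(6.17² + 4.55²) = √58.7714 ≈ 7.6663 mm.
From α = 2·arctan(d/2f) we get f = d / (2·tan(α/2)).
With d = 7.6663 mm and α/2 = 56.5°, tan(α/2) ≈ 1.51084, so f ≈ 7.6663 / 3.02167 ≈ 2.5371 mm.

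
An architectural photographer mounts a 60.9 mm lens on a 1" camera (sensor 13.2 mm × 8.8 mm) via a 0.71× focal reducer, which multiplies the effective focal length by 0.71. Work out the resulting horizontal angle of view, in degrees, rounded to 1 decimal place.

Effective focal length f = 60.9 × 0.71 = 43.239 mm.
α = 2·arctan(13.2 / (2 × 43.239)) = 2·arctan(0.15264) ≈ 17.3573°.

17.4°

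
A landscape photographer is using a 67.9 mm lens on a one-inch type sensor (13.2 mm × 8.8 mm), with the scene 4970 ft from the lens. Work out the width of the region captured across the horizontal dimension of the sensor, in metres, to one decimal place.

294.5 m

dₒ: 4970 ft × 304.8 mm/ft = 1514855.95 mm.
Similar triangles through the lens centre give W/dₒ = w/dᵢ; with 1/f = 1/dₒ + 1/dᵢ this gives W = w·(dₒ − f)/f.
W = 13.2 mm × (1.51486e+06 − 67.9) / 67.9 = 13.2 × 22309.1024 ≈ 294480.151 mm = 294.48 m.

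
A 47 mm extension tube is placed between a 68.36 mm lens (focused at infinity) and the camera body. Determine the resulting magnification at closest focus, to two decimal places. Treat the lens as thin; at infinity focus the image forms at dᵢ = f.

0.69×

The tube moves the image plane from f to f + e, so dᵢ = 68.36 + 47 = 115.36 mm. Focus is achieved when 1/f = 1/dₒ + 1/dᵢ, giving dₒ = 1/(1/f − 1/(f+e)).
Magnification m = dᵢ/dₒ = (f+e)·(1/f − 1/(f+e)) = e/f = 47/68.36 ≈ 0.6875.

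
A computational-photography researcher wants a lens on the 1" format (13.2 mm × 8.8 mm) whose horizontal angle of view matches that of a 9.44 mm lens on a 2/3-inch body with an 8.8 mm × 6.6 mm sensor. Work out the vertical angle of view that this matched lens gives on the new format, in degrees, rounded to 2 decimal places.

34.52°

Equal horizontal AOV ⇒ f₂ = f₁ · 13.2/8.8 = 9.44 × 1.50000 ≈ 14.1600 mm.
Vertical AOV on the new format = 2·arctan(8.8 / (2 × 14.1600)) = 2·arctan(0.31073) ≈ 34.5236°.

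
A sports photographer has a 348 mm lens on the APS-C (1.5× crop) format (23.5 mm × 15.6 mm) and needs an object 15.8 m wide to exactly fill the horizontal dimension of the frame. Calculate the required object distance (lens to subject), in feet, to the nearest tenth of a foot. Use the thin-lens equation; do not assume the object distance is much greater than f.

768.8 ft

W: 15.8 m = 15800 mm.
Magnification m = w/W = dᵢ/dₒ; combined with 1/f = 1/dₒ + 1/dᵢ this gives dₒ = f·(1 + W/w).
dₒ = 348 mm × (1 + 15800/23.5) = 348 × 673.3404 ≈ 234322.468 mm = 234322.468/304.8 ft = 768.775 ft.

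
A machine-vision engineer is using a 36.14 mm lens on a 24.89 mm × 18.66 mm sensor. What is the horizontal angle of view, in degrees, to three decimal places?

38.003°

Angle of view α = 2·arctan(w/2f) with w = 24.89 mm and f = 36.14 mm.
w/2f = 0.34436; arctan(0.34436) ≈ 19.0014°, so α ≈ 38.0028°.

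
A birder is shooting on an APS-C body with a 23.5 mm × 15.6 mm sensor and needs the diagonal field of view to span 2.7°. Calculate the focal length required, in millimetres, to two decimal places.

598.45 mm

Sensor diagonal = √(23.5² + 15.6²) = √795.6100 ≈ 28.2066 mm.
From α = 2·arctan(d/2f) we get f = d / (2·tan(α/2)).
With d = 28.2066 mm and α/2 = 1.35°, tan(α/2) ≈ 0.02357, so f ≈ 28.2066 / 0.04713 ≈ 598.4510 mm.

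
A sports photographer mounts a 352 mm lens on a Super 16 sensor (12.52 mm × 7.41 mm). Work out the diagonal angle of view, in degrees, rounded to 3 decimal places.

Sensor diagonal = √(12.52² + 7.41²) = √211.6585 ≈ 14.5485 mm.
Angle of view α = 2·arctan(d/2f) with d = 14.5485 mm and f = 352 mm.
d/2f = 0.02067; arctan(0.02067) ≈ 1.1839°, so α ≈ 2.3678°.

2.368°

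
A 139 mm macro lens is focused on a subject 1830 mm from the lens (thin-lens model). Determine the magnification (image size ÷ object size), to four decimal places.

Thin lens: 1/f = 1/dₒ + 1/dᵢ → 1/dᵢ = 1/139 − 1/1830 = 0.0066478 mm⁻¹, so dᵢ ≈ 150.4258 mm.
Magnification m = dᵢ/dₒ = 150.4258/1830 ≈ 0.08220.

0.0822×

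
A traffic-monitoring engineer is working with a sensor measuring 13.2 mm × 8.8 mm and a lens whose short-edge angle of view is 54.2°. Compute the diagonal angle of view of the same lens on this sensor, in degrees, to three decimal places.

85.385°

From the short-edge AOV: f = 8.8 / (2·tan(27.1°)) = 8.8 / 1.02345 ≈ 8.5984 mm.
Sensor diagonal = √(13.2² + 8.8²) = √251.6800 ≈ 15.8644 mm.
Diagonal AOV = 2·arctan(15.8644 / (2 × 8.5984)) = 2·arctan(0.92253) ≈ 85.3847°.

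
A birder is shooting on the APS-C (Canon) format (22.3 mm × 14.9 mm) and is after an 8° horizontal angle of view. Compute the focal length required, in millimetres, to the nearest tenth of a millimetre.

From α = 2·arctan(w/2f) we get f = w / (2·tan(α/2)).
With w = 22.3 mm and α/2 = 4°, tan(α/2) ≈ 0.06993, so f ≈ 22.3 / 0.13985 ≈ 159.4524 mm.

159.5 mm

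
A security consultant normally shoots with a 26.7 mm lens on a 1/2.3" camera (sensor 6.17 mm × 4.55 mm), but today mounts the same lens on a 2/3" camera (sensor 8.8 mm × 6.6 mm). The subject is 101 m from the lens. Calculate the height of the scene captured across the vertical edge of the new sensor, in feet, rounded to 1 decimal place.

The focal length stays 26.7 mm; the relevant sensor dimension is now h = 6.6 mm. Object distance dₒ = 101 m = 101000 mm.
Thin-lens field height W = h·(dₒ − f)/f = 6.6 × (101000 − 26.7)/26.7 ≈ 24959.692 mm = 24959.692/304.8 ft = 81.8888 ft.

81.9 ft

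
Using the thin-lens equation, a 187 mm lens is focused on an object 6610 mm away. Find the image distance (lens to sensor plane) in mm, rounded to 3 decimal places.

1/dᵢ = 1/f − 1/dₒ = 1/187 − 1/6610 = 0.0051963 mm⁻¹.
dᵢ = 1/0.0051963 ≈ 192.4443 mm.

192.444 mm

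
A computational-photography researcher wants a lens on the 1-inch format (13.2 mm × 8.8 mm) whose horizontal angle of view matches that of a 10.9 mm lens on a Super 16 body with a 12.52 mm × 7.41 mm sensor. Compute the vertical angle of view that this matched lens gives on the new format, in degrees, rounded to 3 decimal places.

Equal horizontal AOV ⇒ f₂ = f₁ · 13.2/12.52 = 10.9 × 1.05431 ≈ 11.4920 mm.
Vertical AOV on the new format = 2·arctan(8.8 / (2 × 11.4920)) = 2·arctan(0.38287) ≈ 41.9011°.

41.901°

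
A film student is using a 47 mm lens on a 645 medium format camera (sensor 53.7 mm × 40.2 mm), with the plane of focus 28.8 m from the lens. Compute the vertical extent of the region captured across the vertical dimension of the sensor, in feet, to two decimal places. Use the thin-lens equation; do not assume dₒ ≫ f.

80.69 ft

dₒ: 28.8 m = 28800 mm.
Similar triangles through the lens centre give W/dₒ = h/dᵢ; with 1/f = 1/dₒ + 1/dᵢ this gives W = h·(dₒ − f)/f.
W = 40.2 mm × (28800 − 47) / 47 = 40.2 × 611.7660 ≈ 24592.991 mm = 24592.991/304.8 ft = 80.6857 ft.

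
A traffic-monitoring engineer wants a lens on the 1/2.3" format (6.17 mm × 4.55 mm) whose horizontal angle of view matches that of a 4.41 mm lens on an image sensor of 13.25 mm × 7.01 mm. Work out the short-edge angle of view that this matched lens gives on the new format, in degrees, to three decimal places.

Equal horizontal AOV ⇒ f₂ = f₁ · 6.17/13.25 = 4.41 × 0.46566 ≈ 2.0536 mm.
Short-edge AOV on the new format = 2·arctan(4.55 / (2 × 2.0536)) = 2·arctan(1.10783) ≈ 95.8571°.

95.857°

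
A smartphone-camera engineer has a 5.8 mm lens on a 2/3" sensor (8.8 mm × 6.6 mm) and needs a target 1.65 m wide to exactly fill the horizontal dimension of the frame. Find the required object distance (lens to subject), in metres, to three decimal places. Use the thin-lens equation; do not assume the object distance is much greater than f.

1.093 m

W: 1.65 m = 1650 mm.
Magnification m = w/W = dᵢ/dₒ; combined with 1/f = 1/dₒ + 1/dᵢ this gives dₒ = f·(1 + W/w).
dₒ = 5.8 mm × (1 + 1650/8.8) = 5.8 × 188.5000 ≈ 1093.300 mm = 1.0933 m.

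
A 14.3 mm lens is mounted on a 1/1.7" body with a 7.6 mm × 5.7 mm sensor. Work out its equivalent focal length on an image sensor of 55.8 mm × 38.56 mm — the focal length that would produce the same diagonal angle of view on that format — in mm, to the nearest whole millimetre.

Sensor diagonal = √(7.6² + 5.7²) = √90.2500 ≈ 9.5000 mm.
Sensor diagonal = √(55.8² + 38.56²) = √4600.5136 ≈ 67.8271 mm.
Equal angle of view means equal diagonal/f ratio, so f₂ = f₁ · (diagonal₂/diagonal₁) = 14.3 × 67.8271/9.5000.
f₂ = 14.3 × 7.13969 ≈ 102.098 mm.

102 mm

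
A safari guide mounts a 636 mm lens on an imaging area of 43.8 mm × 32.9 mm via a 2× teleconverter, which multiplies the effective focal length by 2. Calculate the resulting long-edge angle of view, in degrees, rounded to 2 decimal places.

1.97°

Effective focal length f = 636 × 2 = 1272 mm.
α = 2·arctan(43.8 / (2 × 1272)) = 2·arctan(0.01722) ≈ 1.9727°.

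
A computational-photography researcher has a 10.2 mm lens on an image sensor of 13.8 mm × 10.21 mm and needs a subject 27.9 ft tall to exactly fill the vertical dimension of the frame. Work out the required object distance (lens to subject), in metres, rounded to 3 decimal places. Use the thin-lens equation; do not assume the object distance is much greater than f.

W: 27.9 ft × 304.8 mm/ft = 8503.92 mm.
Magnification m = h/W = dᵢ/dₒ; combined with 1/f = 1/dₒ + 1/dᵢ this gives dₒ = f·(1 + W/h).
dₒ = 10.2 mm × (1 + 8503.92/10.21) = 10.2 × 833.9011 ≈ 8505.791 mm = 8.50579 m.

8.506 m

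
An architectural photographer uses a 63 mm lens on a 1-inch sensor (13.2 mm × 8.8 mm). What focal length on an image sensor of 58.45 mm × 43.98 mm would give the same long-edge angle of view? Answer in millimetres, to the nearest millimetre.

Equal angle of view means equal width/f ratio, so f₂ = f₁ · (width₂/width₁) = 63 × 58.45/13.2.
f₂ = 63 × 4.42803 ≈ 278.966 mm.

279 mm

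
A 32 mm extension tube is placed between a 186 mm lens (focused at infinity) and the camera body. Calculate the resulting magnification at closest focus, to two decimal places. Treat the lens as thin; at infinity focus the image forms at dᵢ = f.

The tube moves the image plane from f to f + e, so dᵢ = 186 + 32 = 218 mm. Focus is achieved when 1/f = 1/dₒ + 1/dᵢ, giving dₒ = 1/(1/f − 1/(f+e)).
Magnification m = dᵢ/dₒ = (f+e)·(1/f − 1/(f+e)) = e/f = 32/186 ≈ 0.1720.

0.17×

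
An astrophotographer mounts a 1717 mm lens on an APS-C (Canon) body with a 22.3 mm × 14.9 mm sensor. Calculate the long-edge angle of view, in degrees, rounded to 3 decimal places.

Angle of view α = 2·arctan(w/2f) with w = 22.3 mm and f = 1717 mm.
w/2f = 0.00649; arctan(0.00649) ≈ 0.3721°, so α ≈ 0.7441°.

0.744°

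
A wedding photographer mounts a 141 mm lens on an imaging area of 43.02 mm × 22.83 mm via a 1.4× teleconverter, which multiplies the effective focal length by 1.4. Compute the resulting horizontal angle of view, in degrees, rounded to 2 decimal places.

12.44°

Effective focal length f = 141 × 1.4 = 197.4 mm.
α = 2·arctan(43.02 / (2 × 197.4)) = 2·arctan(0.10897) ≈ 12.4376°.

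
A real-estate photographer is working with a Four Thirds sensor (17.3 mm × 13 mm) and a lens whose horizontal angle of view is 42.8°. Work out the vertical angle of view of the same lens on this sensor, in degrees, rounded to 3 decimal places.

From the horizontal AOV: f = 17.3 / (2·tan(21.4°)) = 17.3 / 0.78379 ≈ 22.0722 mm.
Vertical AOV = 2·arctan(13 / (2 × 22.0722)) = 2·arctan(0.29449) ≈ 32.8181°.

32.818°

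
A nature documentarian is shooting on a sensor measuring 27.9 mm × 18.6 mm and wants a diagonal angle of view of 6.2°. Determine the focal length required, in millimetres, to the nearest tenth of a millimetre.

Sensor diagonal = √(27.9² + 18.6²) = √1124.3700 ≈ 33.5316 mm.
From α = 2·arctan(d/2f) we get f = d / (2·tan(α/2)).
With d = 33.5316 mm and α/2 = 3.1°, tan(α/2) ≈ 0.05416, so f ≈ 33.5316 / 0.10832 ≈ 309.5719 mm.

309.6 mm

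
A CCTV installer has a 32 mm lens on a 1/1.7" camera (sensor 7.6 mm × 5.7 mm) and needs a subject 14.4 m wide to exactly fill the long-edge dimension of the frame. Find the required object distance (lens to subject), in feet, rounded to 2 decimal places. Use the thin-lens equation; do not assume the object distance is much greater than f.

W: 14.4 m = 14400 mm.
Magnification m = w/W = dᵢ/dₒ; combined with 1/f = 1/dₒ + 1/dᵢ this gives dₒ = f·(1 + W/w).
dₒ = 32 mm × (1 + 14400/7.6) = 32 × 1895.7368 ≈ 60663.579 mm = 60663.579/304.8 ft = 199.027 ft.

199.03 ft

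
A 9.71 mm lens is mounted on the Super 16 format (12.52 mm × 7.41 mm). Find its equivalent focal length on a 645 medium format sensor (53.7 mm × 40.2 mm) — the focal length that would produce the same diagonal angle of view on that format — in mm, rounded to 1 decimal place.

44.8 mm

Sensor diagonal = √(12.52² + 7.41²) = √211.6585 ≈ 14.5485 mm.
Sensor diagonal = √(53.7² + 40.2²) = √4499.7300 ≈ 67.0800 mm.
Equal angle of view means equal diagonal/f ratio, so f₂ = f₁ · (diagonal₂/diagonal₁) = 9.71 × 67.0800/14.5485.
f₂ = 9.71 × 4.61079 ≈ 44.771 mm.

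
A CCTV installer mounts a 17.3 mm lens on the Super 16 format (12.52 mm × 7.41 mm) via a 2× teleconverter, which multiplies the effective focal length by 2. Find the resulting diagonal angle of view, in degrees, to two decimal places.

Effective focal length f = 17.3 × 2 = 34.6 mm.
Sensor diagonal = √(12.52² + 7.41²) = √211.6585 ≈ 14.5485 mm.
α = 2·arctan(14.548 / (2 × 34.6)) = 2·arctan(0.21024) ≈ 23.7457°.

23.75°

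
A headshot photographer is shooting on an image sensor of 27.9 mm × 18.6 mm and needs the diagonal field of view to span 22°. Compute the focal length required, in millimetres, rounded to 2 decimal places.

Sensor diagonal = √(27.9² + 18.6²) = √1124.3700 ≈ 33.5316 mm.
From α = 2·arctan(d/2f) we get f = d / (2·tan(α/2)).
With d = 33.5316 mm and α/2 = 11°, tan(α/2) ≈ 0.19438, so f ≈ 33.5316 / 0.38876 ≈ 86.2526 mm.

86.25 mm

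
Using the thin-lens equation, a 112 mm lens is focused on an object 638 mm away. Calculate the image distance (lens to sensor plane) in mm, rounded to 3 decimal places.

135.848 mm

1/dᵢ = 1/f − 1/dₒ = 1/112 − 1/638 = 0.0073612 mm⁻¹.
dᵢ = 1/0.0073612 ≈ 135.8479 mm.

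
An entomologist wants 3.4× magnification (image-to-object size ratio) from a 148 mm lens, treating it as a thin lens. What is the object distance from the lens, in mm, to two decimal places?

191.53 mm

With m = dᵢ/dₒ and 1/f = 1/dₒ + 1/dᵢ, substituting dᵢ = m·dₒ gives 1/f = (1 + 1/m)/dₒ, hence dₒ = f·(1 + 1/m).
dₒ = 148 × (1 + 1/3.4) = 148 × 1.29412 ≈ 191.529 mm.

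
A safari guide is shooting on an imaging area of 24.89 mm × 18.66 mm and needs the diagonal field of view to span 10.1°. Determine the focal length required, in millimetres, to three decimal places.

Sensor diagonal = √(24.89² + 18.66²) = √967.7077 ≈ 31.1080 mm.
From α = 2·arctan(d/2f) we get f = d / (2·tan(α/2)).
With d = 31.1080 mm and α/2 = 5.05°, tan(α/2) ≈ 0.08837, so f ≈ 31.1080 / 0.17674 ≈ 176.0138 mm.

176.014 mm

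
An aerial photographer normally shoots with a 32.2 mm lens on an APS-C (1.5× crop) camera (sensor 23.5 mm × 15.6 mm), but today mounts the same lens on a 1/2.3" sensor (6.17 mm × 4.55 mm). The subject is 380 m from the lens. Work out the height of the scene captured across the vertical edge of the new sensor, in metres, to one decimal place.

53.7 m

The focal length stays 32.2 mm; the relevant sensor dimension is now h = 4.55 mm. Object distance dₒ = 380 m = 380000 mm.
Thin-lens field height W = h·(dₒ − f)/f = 4.55 × (380000 − 32.2)/32.2 ≈ 53691.102 mm = 53.6911 m.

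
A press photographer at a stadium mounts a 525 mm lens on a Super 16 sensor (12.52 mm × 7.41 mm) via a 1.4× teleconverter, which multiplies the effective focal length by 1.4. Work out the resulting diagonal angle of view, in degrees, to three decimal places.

Effective focal length f = 525 × 1.4 = 735 mm.
Sensor diagonal = √(12.52² + 7.41²) = √211.6585 ≈ 14.5485 mm.
α = 2·arctan(14.548 / (2 × 735)) = 2·arctan(0.00990) ≈ 1.1341°.

1.134°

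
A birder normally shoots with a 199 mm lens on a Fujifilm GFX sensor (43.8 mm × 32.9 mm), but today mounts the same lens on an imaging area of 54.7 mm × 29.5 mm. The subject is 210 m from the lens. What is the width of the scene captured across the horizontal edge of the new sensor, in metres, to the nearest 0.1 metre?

The focal length stays 199 mm; the relevant sensor dimension is now w = 54.7 mm. Object distance dₒ = 210 m = 210000 mm.
Thin-lens field width W = w·(dₒ − f)/f = 54.7 × (210000 − 199)/199 ≈ 57668.918 mm = 57.6689 m.

57.7 m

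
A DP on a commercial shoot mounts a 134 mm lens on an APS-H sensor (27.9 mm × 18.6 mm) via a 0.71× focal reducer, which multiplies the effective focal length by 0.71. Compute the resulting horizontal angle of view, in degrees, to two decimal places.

Effective focal length f = 134 × 0.71 = 95.14 mm.
α = 2·arctan(27.9 / (2 × 95.14)) = 2·arctan(0.14663) ≈ 16.6832°.

16.68°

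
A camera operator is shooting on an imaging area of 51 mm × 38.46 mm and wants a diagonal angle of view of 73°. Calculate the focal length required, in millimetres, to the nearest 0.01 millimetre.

Sensor diagonal = √(51² + 38.46²) = √4080.1716 ≈ 63.8762 mm.
From α = 2·arctan(d/2f) we get f = d / (2·tan(α/2)).
With d = 63.8762 mm and α/2 = 36.5°, tan(α/2) ≈ 0.73996, so f ≈ 63.8762 / 1.47992 ≈ 43.1619 mm.

43.16 mm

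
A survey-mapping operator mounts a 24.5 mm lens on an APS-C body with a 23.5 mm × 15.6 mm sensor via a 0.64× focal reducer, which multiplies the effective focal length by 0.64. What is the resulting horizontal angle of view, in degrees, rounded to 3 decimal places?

73.693°

Effective focal length f = 24.5 × 0.64 = 15.68 mm.
α = 2·arctan(23.5 / (2 × 15.68)) = 2·arctan(0.74936) ≈ 73.6930°.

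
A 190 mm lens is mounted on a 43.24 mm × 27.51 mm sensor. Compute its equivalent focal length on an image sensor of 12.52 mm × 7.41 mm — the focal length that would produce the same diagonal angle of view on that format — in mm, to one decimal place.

Sensor diagonal = √(43.24² + 27.51²) = √2626.4977 ≈ 51.2494 mm.
Sensor diagonal = √(12.52² + 7.41²) = √211.6585 ≈ 14.5485 mm.
Equal angle of view means equal diagonal/f ratio, so f₂ = f₁ · (diagonal₂/diagonal₁) = 190 × 14.5485/51.2494.
f₂ = 190 × 0.28388 ≈ 53.937 mm.

53.9 mm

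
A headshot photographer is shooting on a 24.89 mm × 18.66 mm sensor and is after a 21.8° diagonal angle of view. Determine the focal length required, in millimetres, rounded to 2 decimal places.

80.77 mm

Sensor diagonal = √(24.89² + 18.66²) = √967.7077 ≈ 31.1080 mm.
From α = 2·arctan(d/2f) we get f = d / (2·tan(α/2)).
With d = 31.1080 mm and α/2 = 10.9°, tan(α/2) ≈ 0.19257, so f ≈ 31.1080 / 0.38514 ≈ 80.7708 mm.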